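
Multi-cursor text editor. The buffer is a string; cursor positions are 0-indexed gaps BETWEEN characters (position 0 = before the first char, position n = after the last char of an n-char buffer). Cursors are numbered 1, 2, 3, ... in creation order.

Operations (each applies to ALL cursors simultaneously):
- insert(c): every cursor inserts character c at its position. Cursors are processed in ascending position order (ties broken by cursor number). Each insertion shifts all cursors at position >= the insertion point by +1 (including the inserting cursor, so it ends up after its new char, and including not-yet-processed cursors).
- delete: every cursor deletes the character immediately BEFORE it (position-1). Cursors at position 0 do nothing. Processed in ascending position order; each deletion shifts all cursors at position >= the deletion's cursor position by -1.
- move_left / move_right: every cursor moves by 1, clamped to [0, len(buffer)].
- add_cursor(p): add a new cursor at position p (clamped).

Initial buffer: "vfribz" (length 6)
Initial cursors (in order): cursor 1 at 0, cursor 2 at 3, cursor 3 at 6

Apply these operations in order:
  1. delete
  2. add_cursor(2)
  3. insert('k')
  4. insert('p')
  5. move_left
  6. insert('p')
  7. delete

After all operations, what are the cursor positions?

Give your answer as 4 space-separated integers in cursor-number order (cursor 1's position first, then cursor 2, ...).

After op 1 (delete): buffer="vfib" (len 4), cursors c1@0 c2@2 c3@4, authorship ....
After op 2 (add_cursor(2)): buffer="vfib" (len 4), cursors c1@0 c2@2 c4@2 c3@4, authorship ....
After op 3 (insert('k')): buffer="kvfkkibk" (len 8), cursors c1@1 c2@5 c4@5 c3@8, authorship 1..24..3
After op 4 (insert('p')): buffer="kpvfkkppibkp" (len 12), cursors c1@2 c2@8 c4@8 c3@12, authorship 11..2424..33
After op 5 (move_left): buffer="kpvfkkppibkp" (len 12), cursors c1@1 c2@7 c4@7 c3@11, authorship 11..2424..33
After op 6 (insert('p')): buffer="kppvfkkppppibkpp" (len 16), cursors c1@2 c2@10 c4@10 c3@15, authorship 111..242244..333
After op 7 (delete): buffer="kpvfkkppibkp" (len 12), cursors c1@1 c2@7 c4@7 c3@11, authorship 11..2424..33

Answer: 1 7 11 7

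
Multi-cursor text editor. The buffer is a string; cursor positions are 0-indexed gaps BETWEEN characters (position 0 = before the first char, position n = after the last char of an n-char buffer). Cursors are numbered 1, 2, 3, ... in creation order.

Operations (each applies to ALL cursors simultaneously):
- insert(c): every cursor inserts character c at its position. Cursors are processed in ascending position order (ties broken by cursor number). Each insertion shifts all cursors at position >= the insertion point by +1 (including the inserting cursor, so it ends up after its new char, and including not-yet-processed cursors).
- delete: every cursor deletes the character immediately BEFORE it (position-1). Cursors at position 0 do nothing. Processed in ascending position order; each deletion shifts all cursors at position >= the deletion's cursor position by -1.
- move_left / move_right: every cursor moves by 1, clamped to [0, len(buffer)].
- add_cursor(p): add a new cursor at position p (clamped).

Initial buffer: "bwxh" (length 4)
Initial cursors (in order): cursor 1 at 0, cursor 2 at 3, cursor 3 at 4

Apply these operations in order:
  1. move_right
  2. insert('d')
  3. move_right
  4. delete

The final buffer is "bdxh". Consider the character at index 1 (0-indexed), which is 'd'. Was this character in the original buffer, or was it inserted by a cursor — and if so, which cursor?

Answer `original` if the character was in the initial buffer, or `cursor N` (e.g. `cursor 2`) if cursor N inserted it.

Answer: cursor 1

Derivation:
After op 1 (move_right): buffer="bwxh" (len 4), cursors c1@1 c2@4 c3@4, authorship ....
After op 2 (insert('d')): buffer="bdwxhdd" (len 7), cursors c1@2 c2@7 c3@7, authorship .1...23
After op 3 (move_right): buffer="bdwxhdd" (len 7), cursors c1@3 c2@7 c3@7, authorship .1...23
After op 4 (delete): buffer="bdxh" (len 4), cursors c1@2 c2@4 c3@4, authorship .1..
Authorship (.=original, N=cursor N): . 1 . .
Index 1: author = 1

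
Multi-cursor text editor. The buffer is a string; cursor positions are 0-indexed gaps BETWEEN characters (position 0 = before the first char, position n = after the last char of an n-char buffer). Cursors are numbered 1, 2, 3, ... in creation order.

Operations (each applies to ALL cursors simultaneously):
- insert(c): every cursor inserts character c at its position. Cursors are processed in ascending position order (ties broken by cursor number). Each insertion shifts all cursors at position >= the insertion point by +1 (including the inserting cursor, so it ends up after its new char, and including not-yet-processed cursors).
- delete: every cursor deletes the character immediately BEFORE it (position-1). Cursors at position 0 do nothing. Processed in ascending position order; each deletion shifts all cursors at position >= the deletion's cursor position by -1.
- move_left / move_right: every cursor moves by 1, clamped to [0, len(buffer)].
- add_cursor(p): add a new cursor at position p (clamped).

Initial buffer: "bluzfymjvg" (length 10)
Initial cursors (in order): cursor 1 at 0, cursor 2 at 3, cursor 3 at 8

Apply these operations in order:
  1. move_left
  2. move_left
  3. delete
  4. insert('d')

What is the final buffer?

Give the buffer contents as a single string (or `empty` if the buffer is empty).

Answer: ddluzfdmjvg

Derivation:
After op 1 (move_left): buffer="bluzfymjvg" (len 10), cursors c1@0 c2@2 c3@7, authorship ..........
After op 2 (move_left): buffer="bluzfymjvg" (len 10), cursors c1@0 c2@1 c3@6, authorship ..........
After op 3 (delete): buffer="luzfmjvg" (len 8), cursors c1@0 c2@0 c3@4, authorship ........
After op 4 (insert('d')): buffer="ddluzfdmjvg" (len 11), cursors c1@2 c2@2 c3@7, authorship 12....3....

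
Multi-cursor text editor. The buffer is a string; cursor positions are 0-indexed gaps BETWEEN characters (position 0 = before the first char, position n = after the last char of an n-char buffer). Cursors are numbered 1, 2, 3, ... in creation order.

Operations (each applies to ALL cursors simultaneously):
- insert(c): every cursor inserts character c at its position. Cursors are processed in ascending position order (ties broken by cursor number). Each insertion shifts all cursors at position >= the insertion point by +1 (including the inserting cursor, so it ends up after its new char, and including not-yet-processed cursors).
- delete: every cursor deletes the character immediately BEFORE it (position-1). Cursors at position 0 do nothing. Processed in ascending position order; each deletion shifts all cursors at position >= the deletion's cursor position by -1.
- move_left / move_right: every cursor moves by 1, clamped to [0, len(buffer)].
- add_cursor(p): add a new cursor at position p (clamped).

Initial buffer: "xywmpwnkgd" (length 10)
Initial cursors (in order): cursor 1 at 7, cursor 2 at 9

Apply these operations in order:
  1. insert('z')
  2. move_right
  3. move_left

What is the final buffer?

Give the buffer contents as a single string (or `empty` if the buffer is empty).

Answer: xywmpwnzkgzd

Derivation:
After op 1 (insert('z')): buffer="xywmpwnzkgzd" (len 12), cursors c1@8 c2@11, authorship .......1..2.
After op 2 (move_right): buffer="xywmpwnzkgzd" (len 12), cursors c1@9 c2@12, authorship .......1..2.
After op 3 (move_left): buffer="xywmpwnzkgzd" (len 12), cursors c1@8 c2@11, authorship .......1..2.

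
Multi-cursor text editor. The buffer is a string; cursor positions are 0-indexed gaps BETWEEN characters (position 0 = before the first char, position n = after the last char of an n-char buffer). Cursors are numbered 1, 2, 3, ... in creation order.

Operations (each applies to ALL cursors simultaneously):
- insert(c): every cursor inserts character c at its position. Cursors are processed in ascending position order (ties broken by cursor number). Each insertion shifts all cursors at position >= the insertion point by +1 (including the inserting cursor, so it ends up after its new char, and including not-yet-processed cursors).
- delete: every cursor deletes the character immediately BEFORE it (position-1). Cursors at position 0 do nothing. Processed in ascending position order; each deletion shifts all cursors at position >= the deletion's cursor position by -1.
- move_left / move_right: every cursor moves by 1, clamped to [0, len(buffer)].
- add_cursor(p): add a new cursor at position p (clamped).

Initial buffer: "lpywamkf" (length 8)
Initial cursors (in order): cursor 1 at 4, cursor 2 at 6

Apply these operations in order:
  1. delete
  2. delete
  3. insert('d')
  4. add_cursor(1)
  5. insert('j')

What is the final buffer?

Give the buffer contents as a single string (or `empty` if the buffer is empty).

After op 1 (delete): buffer="lpyakf" (len 6), cursors c1@3 c2@4, authorship ......
After op 2 (delete): buffer="lpkf" (len 4), cursors c1@2 c2@2, authorship ....
After op 3 (insert('d')): buffer="lpddkf" (len 6), cursors c1@4 c2@4, authorship ..12..
After op 4 (add_cursor(1)): buffer="lpddkf" (len 6), cursors c3@1 c1@4 c2@4, authorship ..12..
After op 5 (insert('j')): buffer="ljpddjjkf" (len 9), cursors c3@2 c1@7 c2@7, authorship .3.1212..

Answer: ljpddjjkf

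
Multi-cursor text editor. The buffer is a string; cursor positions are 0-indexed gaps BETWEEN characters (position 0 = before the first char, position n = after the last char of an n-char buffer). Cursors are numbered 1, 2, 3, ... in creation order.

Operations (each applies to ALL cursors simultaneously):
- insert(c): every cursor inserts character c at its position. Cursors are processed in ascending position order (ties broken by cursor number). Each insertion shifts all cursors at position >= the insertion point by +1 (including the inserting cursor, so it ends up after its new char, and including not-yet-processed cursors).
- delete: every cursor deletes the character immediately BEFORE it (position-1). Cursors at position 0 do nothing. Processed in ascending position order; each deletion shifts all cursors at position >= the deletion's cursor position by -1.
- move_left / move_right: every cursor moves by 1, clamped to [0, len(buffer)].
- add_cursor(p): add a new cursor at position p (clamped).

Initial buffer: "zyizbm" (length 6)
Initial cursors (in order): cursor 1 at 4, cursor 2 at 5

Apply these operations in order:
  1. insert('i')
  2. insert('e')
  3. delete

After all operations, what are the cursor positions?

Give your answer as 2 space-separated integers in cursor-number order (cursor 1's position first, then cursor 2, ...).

After op 1 (insert('i')): buffer="zyizibim" (len 8), cursors c1@5 c2@7, authorship ....1.2.
After op 2 (insert('e')): buffer="zyiziebiem" (len 10), cursors c1@6 c2@9, authorship ....11.22.
After op 3 (delete): buffer="zyizibim" (len 8), cursors c1@5 c2@7, authorship ....1.2.

Answer: 5 7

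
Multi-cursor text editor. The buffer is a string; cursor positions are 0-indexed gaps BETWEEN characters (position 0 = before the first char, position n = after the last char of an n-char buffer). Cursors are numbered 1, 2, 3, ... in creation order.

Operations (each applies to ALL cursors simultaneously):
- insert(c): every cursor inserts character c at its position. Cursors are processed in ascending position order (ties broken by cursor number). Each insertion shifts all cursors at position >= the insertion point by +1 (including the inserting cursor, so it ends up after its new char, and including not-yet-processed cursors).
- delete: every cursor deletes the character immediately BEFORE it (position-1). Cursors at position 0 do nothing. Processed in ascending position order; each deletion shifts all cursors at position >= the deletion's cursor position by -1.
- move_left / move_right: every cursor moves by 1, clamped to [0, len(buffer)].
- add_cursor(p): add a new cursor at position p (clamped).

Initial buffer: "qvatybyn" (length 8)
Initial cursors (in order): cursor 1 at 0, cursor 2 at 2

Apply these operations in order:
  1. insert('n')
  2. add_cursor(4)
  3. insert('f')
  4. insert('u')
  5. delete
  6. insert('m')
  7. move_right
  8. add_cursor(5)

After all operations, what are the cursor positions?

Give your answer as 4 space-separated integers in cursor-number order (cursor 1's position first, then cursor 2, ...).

Answer: 4 11 11 5

Derivation:
After op 1 (insert('n')): buffer="nqvnatybyn" (len 10), cursors c1@1 c2@4, authorship 1..2......
After op 2 (add_cursor(4)): buffer="nqvnatybyn" (len 10), cursors c1@1 c2@4 c3@4, authorship 1..2......
After op 3 (insert('f')): buffer="nfqvnffatybyn" (len 13), cursors c1@2 c2@7 c3@7, authorship 11..223......
After op 4 (insert('u')): buffer="nfuqvnffuuatybyn" (len 16), cursors c1@3 c2@10 c3@10, authorship 111..22323......
After op 5 (delete): buffer="nfqvnffatybyn" (len 13), cursors c1@2 c2@7 c3@7, authorship 11..223......
After op 6 (insert('m')): buffer="nfmqvnffmmatybyn" (len 16), cursors c1@3 c2@10 c3@10, authorship 111..22323......
After op 7 (move_right): buffer="nfmqvnffmmatybyn" (len 16), cursors c1@4 c2@11 c3@11, authorship 111..22323......
After op 8 (add_cursor(5)): buffer="nfmqvnffmmatybyn" (len 16), cursors c1@4 c4@5 c2@11 c3@11, authorship 111..22323......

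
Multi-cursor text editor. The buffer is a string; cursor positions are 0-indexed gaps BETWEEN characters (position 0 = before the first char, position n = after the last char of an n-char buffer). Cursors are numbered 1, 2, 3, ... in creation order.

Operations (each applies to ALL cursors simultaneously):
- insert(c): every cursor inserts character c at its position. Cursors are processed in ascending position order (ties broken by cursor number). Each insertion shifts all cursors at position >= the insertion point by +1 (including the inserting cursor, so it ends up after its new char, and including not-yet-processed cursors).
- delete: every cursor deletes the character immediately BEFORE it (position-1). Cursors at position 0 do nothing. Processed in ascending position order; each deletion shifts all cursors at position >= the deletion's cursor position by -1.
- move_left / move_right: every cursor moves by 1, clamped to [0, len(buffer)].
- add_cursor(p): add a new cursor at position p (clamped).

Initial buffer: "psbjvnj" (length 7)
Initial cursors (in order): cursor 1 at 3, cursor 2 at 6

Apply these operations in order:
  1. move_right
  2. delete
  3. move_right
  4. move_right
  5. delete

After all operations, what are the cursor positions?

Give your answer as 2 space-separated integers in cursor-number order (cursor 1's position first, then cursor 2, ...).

After op 1 (move_right): buffer="psbjvnj" (len 7), cursors c1@4 c2@7, authorship .......
After op 2 (delete): buffer="psbvn" (len 5), cursors c1@3 c2@5, authorship .....
After op 3 (move_right): buffer="psbvn" (len 5), cursors c1@4 c2@5, authorship .....
After op 4 (move_right): buffer="psbvn" (len 5), cursors c1@5 c2@5, authorship .....
After op 5 (delete): buffer="psb" (len 3), cursors c1@3 c2@3, authorship ...

Answer: 3 3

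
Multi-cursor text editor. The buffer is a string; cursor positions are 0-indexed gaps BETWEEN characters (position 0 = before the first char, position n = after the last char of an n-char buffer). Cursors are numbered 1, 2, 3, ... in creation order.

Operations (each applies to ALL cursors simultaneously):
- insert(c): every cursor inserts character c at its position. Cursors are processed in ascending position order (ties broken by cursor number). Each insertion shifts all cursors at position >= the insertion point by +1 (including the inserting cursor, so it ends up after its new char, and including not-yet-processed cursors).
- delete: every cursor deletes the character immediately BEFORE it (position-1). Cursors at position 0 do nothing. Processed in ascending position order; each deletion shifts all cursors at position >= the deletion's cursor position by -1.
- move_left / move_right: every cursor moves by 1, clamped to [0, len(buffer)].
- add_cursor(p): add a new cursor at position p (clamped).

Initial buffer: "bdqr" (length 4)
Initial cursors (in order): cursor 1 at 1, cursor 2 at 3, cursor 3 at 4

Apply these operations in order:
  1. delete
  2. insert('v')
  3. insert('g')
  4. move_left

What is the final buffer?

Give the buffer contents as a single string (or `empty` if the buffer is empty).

After op 1 (delete): buffer="d" (len 1), cursors c1@0 c2@1 c3@1, authorship .
After op 2 (insert('v')): buffer="vdvv" (len 4), cursors c1@1 c2@4 c3@4, authorship 1.23
After op 3 (insert('g')): buffer="vgdvvgg" (len 7), cursors c1@2 c2@7 c3@7, authorship 11.2323
After op 4 (move_left): buffer="vgdvvgg" (len 7), cursors c1@1 c2@6 c3@6, authorship 11.2323

Answer: vgdvvgg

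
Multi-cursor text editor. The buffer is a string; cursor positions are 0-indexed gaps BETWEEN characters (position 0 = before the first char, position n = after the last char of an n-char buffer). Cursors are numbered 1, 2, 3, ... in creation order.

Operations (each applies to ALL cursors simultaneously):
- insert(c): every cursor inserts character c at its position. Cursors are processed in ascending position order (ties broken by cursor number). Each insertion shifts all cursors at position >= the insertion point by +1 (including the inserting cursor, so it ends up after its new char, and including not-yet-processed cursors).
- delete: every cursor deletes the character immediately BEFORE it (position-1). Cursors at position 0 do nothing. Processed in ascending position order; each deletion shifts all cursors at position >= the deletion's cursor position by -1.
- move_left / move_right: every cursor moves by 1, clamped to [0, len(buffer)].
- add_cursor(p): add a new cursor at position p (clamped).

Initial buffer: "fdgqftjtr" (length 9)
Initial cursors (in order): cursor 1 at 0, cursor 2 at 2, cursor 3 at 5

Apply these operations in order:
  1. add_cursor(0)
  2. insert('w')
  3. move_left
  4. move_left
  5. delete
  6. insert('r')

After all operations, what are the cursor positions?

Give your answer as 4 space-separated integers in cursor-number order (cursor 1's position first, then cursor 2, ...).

After op 1 (add_cursor(0)): buffer="fdgqftjtr" (len 9), cursors c1@0 c4@0 c2@2 c3@5, authorship .........
After op 2 (insert('w')): buffer="wwfdwgqfwtjtr" (len 13), cursors c1@2 c4@2 c2@5 c3@9, authorship 14..2...3....
After op 3 (move_left): buffer="wwfdwgqfwtjtr" (len 13), cursors c1@1 c4@1 c2@4 c3@8, authorship 14..2...3....
After op 4 (move_left): buffer="wwfdwgqfwtjtr" (len 13), cursors c1@0 c4@0 c2@3 c3@7, authorship 14..2...3....
After op 5 (delete): buffer="wwdwgfwtjtr" (len 11), cursors c1@0 c4@0 c2@2 c3@5, authorship 14.2..3....
After op 6 (insert('r')): buffer="rrwwrdwgrfwtjtr" (len 15), cursors c1@2 c4@2 c2@5 c3@9, authorship 14142.2.3.3....

Answer: 2 5 9 2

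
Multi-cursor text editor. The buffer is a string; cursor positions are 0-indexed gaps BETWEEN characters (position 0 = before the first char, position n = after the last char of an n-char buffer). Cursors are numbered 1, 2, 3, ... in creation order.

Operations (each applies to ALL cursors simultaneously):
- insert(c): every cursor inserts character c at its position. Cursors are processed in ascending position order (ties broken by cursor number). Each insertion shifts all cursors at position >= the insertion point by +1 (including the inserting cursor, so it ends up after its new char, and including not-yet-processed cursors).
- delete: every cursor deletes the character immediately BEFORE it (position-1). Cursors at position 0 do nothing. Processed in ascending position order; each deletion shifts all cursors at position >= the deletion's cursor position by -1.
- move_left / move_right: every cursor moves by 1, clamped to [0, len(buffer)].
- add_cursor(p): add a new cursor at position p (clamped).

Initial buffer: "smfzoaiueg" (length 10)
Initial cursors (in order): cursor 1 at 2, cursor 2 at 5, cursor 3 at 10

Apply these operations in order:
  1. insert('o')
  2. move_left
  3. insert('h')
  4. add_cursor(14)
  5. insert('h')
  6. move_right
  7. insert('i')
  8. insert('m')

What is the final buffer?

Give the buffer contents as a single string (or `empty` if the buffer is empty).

Answer: smhhoimfzohhoimaiueghhimhoim

Derivation:
After op 1 (insert('o')): buffer="smofzooaiuego" (len 13), cursors c1@3 c2@7 c3@13, authorship ..1...2.....3
After op 2 (move_left): buffer="smofzooaiuego" (len 13), cursors c1@2 c2@6 c3@12, authorship ..1...2.....3
After op 3 (insert('h')): buffer="smhofzohoaiuegho" (len 16), cursors c1@3 c2@8 c3@15, authorship ..11...22.....33
After op 4 (add_cursor(14)): buffer="smhofzohoaiuegho" (len 16), cursors c1@3 c2@8 c4@14 c3@15, authorship ..11...22.....33
After op 5 (insert('h')): buffer="smhhofzohhoaiueghhho" (len 20), cursors c1@4 c2@10 c4@17 c3@19, authorship ..111...222.....4333
After op 6 (move_right): buffer="smhhofzohhoaiueghhho" (len 20), cursors c1@5 c2@11 c4@18 c3@20, authorship ..111...222.....4333
After op 7 (insert('i')): buffer="smhhoifzohhoiaiueghhihoi" (len 24), cursors c1@6 c2@13 c4@21 c3@24, authorship ..1111...2222.....434333
After op 8 (insert('m')): buffer="smhhoimfzohhoimaiueghhimhoim" (len 28), cursors c1@7 c2@15 c4@24 c3@28, authorship ..11111...22222.....43443333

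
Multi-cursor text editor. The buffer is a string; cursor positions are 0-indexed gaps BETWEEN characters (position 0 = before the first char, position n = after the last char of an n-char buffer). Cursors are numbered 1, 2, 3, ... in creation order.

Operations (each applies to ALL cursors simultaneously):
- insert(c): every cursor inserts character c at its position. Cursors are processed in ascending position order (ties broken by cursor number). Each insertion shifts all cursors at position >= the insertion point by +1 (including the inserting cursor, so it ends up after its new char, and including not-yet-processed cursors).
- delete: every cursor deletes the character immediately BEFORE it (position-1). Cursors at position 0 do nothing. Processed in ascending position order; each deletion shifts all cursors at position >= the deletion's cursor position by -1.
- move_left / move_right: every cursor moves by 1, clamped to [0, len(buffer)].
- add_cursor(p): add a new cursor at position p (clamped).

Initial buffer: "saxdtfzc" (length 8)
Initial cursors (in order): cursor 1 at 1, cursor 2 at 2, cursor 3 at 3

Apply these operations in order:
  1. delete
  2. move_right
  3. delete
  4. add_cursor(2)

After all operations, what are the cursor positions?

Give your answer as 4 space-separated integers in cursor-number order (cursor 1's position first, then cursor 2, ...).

Answer: 0 0 0 2

Derivation:
After op 1 (delete): buffer="dtfzc" (len 5), cursors c1@0 c2@0 c3@0, authorship .....
After op 2 (move_right): buffer="dtfzc" (len 5), cursors c1@1 c2@1 c3@1, authorship .....
After op 3 (delete): buffer="tfzc" (len 4), cursors c1@0 c2@0 c3@0, authorship ....
After op 4 (add_cursor(2)): buffer="tfzc" (len 4), cursors c1@0 c2@0 c3@0 c4@2, authorship ....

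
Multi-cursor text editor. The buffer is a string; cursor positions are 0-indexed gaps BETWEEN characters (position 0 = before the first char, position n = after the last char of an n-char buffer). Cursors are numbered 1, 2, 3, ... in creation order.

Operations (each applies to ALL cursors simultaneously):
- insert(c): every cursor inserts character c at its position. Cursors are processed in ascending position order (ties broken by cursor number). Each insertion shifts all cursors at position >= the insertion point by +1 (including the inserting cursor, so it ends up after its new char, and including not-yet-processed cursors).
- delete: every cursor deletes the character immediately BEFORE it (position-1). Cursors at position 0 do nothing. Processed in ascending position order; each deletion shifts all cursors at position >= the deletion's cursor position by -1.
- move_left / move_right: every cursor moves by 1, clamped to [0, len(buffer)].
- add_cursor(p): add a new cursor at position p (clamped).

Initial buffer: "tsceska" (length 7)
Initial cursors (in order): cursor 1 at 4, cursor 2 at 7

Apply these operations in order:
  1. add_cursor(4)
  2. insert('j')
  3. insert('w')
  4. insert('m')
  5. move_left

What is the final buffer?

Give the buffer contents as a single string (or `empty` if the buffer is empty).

After op 1 (add_cursor(4)): buffer="tsceska" (len 7), cursors c1@4 c3@4 c2@7, authorship .......
After op 2 (insert('j')): buffer="tscejjskaj" (len 10), cursors c1@6 c3@6 c2@10, authorship ....13...2
After op 3 (insert('w')): buffer="tscejjwwskajw" (len 13), cursors c1@8 c3@8 c2@13, authorship ....1313...22
After op 4 (insert('m')): buffer="tscejjwwmmskajwm" (len 16), cursors c1@10 c3@10 c2@16, authorship ....131313...222
After op 5 (move_left): buffer="tscejjwwmmskajwm" (len 16), cursors c1@9 c3@9 c2@15, authorship ....131313...222

Answer: tscejjwwmmskajwm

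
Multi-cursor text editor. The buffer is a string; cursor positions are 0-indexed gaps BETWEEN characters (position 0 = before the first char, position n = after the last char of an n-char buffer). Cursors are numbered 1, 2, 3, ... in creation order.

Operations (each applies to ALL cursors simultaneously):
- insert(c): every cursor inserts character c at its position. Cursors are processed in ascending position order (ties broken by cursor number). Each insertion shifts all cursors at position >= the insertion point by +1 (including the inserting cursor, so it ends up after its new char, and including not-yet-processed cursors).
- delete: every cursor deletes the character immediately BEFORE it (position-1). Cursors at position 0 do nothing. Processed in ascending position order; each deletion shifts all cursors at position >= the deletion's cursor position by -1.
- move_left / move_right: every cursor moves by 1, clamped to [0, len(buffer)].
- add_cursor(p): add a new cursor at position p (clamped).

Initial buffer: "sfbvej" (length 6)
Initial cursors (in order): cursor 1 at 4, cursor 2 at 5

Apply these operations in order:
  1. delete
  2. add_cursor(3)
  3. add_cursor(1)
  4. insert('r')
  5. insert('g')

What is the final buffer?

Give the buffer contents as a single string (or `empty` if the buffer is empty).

After op 1 (delete): buffer="sfbj" (len 4), cursors c1@3 c2@3, authorship ....
After op 2 (add_cursor(3)): buffer="sfbj" (len 4), cursors c1@3 c2@3 c3@3, authorship ....
After op 3 (add_cursor(1)): buffer="sfbj" (len 4), cursors c4@1 c1@3 c2@3 c3@3, authorship ....
After op 4 (insert('r')): buffer="srfbrrrj" (len 8), cursors c4@2 c1@7 c2@7 c3@7, authorship .4..123.
After op 5 (insert('g')): buffer="srgfbrrrgggj" (len 12), cursors c4@3 c1@11 c2@11 c3@11, authorship .44..123123.

Answer: srgfbrrrgggj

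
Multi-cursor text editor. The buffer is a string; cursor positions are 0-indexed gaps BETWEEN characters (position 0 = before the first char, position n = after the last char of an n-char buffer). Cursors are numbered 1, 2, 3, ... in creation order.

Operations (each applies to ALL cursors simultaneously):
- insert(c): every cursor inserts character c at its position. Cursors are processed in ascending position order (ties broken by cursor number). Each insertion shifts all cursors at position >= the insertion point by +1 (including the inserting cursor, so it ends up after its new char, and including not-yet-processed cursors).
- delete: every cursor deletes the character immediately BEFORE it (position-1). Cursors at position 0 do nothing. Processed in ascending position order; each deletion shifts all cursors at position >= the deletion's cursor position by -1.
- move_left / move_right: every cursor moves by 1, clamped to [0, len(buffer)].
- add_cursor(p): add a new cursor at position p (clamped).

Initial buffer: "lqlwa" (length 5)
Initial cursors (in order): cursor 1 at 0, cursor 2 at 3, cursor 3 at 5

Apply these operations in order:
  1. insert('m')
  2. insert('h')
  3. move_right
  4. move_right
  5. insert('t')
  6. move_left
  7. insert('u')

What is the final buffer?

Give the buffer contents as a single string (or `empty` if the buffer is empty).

Answer: mhlqutlmhwautmhut

Derivation:
After op 1 (insert('m')): buffer="mlqlmwam" (len 8), cursors c1@1 c2@5 c3@8, authorship 1...2..3
After op 2 (insert('h')): buffer="mhlqlmhwamh" (len 11), cursors c1@2 c2@7 c3@11, authorship 11...22..33
After op 3 (move_right): buffer="mhlqlmhwamh" (len 11), cursors c1@3 c2@8 c3@11, authorship 11...22..33
After op 4 (move_right): buffer="mhlqlmhwamh" (len 11), cursors c1@4 c2@9 c3@11, authorship 11...22..33
After op 5 (insert('t')): buffer="mhlqtlmhwatmht" (len 14), cursors c1@5 c2@11 c3@14, authorship 11..1.22..2333
After op 6 (move_left): buffer="mhlqtlmhwatmht" (len 14), cursors c1@4 c2@10 c3@13, authorship 11..1.22..2333
After op 7 (insert('u')): buffer="mhlqutlmhwautmhut" (len 17), cursors c1@5 c2@12 c3@16, authorship 11..11.22..223333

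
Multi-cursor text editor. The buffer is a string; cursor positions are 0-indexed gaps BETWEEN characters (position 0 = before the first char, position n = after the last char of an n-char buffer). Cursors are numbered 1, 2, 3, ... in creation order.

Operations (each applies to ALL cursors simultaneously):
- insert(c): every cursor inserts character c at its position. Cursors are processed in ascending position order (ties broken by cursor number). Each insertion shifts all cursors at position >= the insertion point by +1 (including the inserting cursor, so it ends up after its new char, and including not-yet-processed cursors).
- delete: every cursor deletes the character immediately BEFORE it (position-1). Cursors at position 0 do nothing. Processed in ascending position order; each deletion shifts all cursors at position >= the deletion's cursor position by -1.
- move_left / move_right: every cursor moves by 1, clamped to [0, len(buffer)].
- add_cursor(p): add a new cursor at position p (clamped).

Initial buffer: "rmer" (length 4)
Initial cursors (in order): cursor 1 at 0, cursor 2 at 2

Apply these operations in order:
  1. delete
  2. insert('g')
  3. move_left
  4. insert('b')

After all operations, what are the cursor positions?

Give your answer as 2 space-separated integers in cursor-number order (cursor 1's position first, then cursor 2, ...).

Answer: 1 4

Derivation:
After op 1 (delete): buffer="rer" (len 3), cursors c1@0 c2@1, authorship ...
After op 2 (insert('g')): buffer="grger" (len 5), cursors c1@1 c2@3, authorship 1.2..
After op 3 (move_left): buffer="grger" (len 5), cursors c1@0 c2@2, authorship 1.2..
After op 4 (insert('b')): buffer="bgrbger" (len 7), cursors c1@1 c2@4, authorship 11.22..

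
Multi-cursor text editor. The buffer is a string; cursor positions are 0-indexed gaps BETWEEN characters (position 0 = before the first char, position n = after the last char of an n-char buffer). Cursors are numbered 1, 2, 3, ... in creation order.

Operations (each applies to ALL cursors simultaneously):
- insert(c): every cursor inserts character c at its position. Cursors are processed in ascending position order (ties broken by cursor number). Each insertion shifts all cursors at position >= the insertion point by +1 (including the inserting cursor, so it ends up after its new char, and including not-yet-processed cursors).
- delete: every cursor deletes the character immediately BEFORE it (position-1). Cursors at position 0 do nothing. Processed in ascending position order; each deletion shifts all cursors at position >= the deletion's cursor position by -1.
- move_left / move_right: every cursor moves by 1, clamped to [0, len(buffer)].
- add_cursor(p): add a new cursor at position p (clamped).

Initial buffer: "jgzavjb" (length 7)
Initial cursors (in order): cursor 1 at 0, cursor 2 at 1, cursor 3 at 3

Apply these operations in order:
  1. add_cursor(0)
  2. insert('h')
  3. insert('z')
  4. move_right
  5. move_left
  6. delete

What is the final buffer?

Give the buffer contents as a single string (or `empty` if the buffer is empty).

After op 1 (add_cursor(0)): buffer="jgzavjb" (len 7), cursors c1@0 c4@0 c2@1 c3@3, authorship .......
After op 2 (insert('h')): buffer="hhjhgzhavjb" (len 11), cursors c1@2 c4@2 c2@4 c3@7, authorship 14.2..3....
After op 3 (insert('z')): buffer="hhzzjhzgzhzavjb" (len 15), cursors c1@4 c4@4 c2@7 c3@11, authorship 1414.22..33....
After op 4 (move_right): buffer="hhzzjhzgzhzavjb" (len 15), cursors c1@5 c4@5 c2@8 c3@12, authorship 1414.22..33....
After op 5 (move_left): buffer="hhzzjhzgzhzavjb" (len 15), cursors c1@4 c4@4 c2@7 c3@11, authorship 1414.22..33....
After op 6 (delete): buffer="hhjhgzhavjb" (len 11), cursors c1@2 c4@2 c2@4 c3@7, authorship 14.2..3....

Answer: hhjhgzhavjb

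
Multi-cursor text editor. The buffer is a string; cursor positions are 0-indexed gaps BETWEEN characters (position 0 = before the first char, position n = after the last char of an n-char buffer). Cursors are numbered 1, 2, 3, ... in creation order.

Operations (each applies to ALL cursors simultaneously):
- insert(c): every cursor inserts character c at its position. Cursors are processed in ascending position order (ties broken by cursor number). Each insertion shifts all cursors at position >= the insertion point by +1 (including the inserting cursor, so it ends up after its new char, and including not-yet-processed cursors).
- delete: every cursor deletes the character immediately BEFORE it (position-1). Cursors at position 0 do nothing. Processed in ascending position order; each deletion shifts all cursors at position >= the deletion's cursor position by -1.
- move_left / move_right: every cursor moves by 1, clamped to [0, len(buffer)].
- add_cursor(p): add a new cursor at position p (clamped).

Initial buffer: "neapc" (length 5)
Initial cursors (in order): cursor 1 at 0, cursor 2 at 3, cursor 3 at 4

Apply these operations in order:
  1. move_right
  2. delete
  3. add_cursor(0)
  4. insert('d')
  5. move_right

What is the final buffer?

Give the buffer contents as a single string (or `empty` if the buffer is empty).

Answer: ddeadd

Derivation:
After op 1 (move_right): buffer="neapc" (len 5), cursors c1@1 c2@4 c3@5, authorship .....
After op 2 (delete): buffer="ea" (len 2), cursors c1@0 c2@2 c3@2, authorship ..
After op 3 (add_cursor(0)): buffer="ea" (len 2), cursors c1@0 c4@0 c2@2 c3@2, authorship ..
After op 4 (insert('d')): buffer="ddeadd" (len 6), cursors c1@2 c4@2 c2@6 c3@6, authorship 14..23
After op 5 (move_right): buffer="ddeadd" (len 6), cursors c1@3 c4@3 c2@6 c3@6, authorship 14..23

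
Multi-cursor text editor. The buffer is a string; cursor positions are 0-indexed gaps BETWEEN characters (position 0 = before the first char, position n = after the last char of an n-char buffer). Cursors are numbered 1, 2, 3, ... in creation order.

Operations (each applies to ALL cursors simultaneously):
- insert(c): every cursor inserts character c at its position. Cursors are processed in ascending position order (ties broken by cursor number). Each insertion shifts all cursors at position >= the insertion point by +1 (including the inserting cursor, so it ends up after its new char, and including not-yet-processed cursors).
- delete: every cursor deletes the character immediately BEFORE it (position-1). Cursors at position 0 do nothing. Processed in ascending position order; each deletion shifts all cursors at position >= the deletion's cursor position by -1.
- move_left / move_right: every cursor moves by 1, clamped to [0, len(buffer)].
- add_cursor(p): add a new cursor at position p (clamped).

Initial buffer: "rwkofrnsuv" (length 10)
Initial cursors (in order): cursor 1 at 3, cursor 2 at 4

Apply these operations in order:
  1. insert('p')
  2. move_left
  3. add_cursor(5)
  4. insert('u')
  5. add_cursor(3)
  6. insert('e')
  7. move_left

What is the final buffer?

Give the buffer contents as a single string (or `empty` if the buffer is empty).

Answer: rwkeuepouueepfrnsuv

Derivation:
After op 1 (insert('p')): buffer="rwkpopfrnsuv" (len 12), cursors c1@4 c2@6, authorship ...1.2......
After op 2 (move_left): buffer="rwkpopfrnsuv" (len 12), cursors c1@3 c2@5, authorship ...1.2......
After op 3 (add_cursor(5)): buffer="rwkpopfrnsuv" (len 12), cursors c1@3 c2@5 c3@5, authorship ...1.2......
After op 4 (insert('u')): buffer="rwkupouupfrnsuv" (len 15), cursors c1@4 c2@8 c3@8, authorship ...11.232......
After op 5 (add_cursor(3)): buffer="rwkupouupfrnsuv" (len 15), cursors c4@3 c1@4 c2@8 c3@8, authorship ...11.232......
After op 6 (insert('e')): buffer="rwkeuepouueepfrnsuv" (len 19), cursors c4@4 c1@6 c2@12 c3@12, authorship ...4111.23232......
After op 7 (move_left): buffer="rwkeuepouueepfrnsuv" (len 19), cursors c4@3 c1@5 c2@11 c3@11, authorship ...4111.23232......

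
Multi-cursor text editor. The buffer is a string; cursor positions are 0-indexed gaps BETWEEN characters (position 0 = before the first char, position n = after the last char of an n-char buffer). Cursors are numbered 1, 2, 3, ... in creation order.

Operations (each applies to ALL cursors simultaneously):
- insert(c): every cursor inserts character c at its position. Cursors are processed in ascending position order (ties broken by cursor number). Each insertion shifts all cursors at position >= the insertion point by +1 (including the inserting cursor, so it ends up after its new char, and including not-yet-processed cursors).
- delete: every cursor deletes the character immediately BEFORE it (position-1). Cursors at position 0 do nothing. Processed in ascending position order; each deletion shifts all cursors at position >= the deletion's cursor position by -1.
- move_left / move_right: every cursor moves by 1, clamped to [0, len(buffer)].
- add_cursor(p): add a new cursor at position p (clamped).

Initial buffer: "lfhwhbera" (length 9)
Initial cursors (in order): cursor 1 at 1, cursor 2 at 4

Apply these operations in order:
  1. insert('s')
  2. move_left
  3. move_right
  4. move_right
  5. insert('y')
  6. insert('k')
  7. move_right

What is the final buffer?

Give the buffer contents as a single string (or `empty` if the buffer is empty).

After op 1 (insert('s')): buffer="lsfhwshbera" (len 11), cursors c1@2 c2@6, authorship .1...2.....
After op 2 (move_left): buffer="lsfhwshbera" (len 11), cursors c1@1 c2@5, authorship .1...2.....
After op 3 (move_right): buffer="lsfhwshbera" (len 11), cursors c1@2 c2@6, authorship .1...2.....
After op 4 (move_right): buffer="lsfhwshbera" (len 11), cursors c1@3 c2@7, authorship .1...2.....
After op 5 (insert('y')): buffer="lsfyhwshybera" (len 13), cursors c1@4 c2@9, authorship .1.1..2.2....
After op 6 (insert('k')): buffer="lsfykhwshykbera" (len 15), cursors c1@5 c2@11, authorship .1.11..2.22....
After op 7 (move_right): buffer="lsfykhwshykbera" (len 15), cursors c1@6 c2@12, authorship .1.11..2.22....

Answer: lsfykhwshykbera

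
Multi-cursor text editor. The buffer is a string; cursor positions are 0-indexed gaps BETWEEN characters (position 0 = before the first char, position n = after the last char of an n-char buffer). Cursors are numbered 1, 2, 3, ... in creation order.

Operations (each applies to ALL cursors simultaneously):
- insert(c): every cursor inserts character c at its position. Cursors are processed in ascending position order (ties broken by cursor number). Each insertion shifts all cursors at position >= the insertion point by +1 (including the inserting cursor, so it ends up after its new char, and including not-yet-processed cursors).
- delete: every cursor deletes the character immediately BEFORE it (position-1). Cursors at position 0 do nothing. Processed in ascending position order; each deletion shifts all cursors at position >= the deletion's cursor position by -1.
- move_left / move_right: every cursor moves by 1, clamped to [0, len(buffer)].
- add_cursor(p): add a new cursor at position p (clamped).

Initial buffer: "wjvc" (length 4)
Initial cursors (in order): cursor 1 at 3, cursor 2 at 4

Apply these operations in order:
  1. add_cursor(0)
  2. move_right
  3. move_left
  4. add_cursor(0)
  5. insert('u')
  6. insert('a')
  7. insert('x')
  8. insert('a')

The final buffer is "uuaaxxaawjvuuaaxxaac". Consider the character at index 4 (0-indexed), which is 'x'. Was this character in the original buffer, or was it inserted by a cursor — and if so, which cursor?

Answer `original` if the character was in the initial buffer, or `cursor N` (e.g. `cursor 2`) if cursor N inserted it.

Answer: cursor 3

Derivation:
After op 1 (add_cursor(0)): buffer="wjvc" (len 4), cursors c3@0 c1@3 c2@4, authorship ....
After op 2 (move_right): buffer="wjvc" (len 4), cursors c3@1 c1@4 c2@4, authorship ....
After op 3 (move_left): buffer="wjvc" (len 4), cursors c3@0 c1@3 c2@3, authorship ....
After op 4 (add_cursor(0)): buffer="wjvc" (len 4), cursors c3@0 c4@0 c1@3 c2@3, authorship ....
After op 5 (insert('u')): buffer="uuwjvuuc" (len 8), cursors c3@2 c4@2 c1@7 c2@7, authorship 34...12.
After op 6 (insert('a')): buffer="uuaawjvuuaac" (len 12), cursors c3@4 c4@4 c1@11 c2@11, authorship 3434...1212.
After op 7 (insert('x')): buffer="uuaaxxwjvuuaaxxc" (len 16), cursors c3@6 c4@6 c1@15 c2@15, authorship 343434...121212.
After op 8 (insert('a')): buffer="uuaaxxaawjvuuaaxxaac" (len 20), cursors c3@8 c4@8 c1@19 c2@19, authorship 34343434...12121212.
Authorship (.=original, N=cursor N): 3 4 3 4 3 4 3 4 . . . 1 2 1 2 1 2 1 2 .
Index 4: author = 3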